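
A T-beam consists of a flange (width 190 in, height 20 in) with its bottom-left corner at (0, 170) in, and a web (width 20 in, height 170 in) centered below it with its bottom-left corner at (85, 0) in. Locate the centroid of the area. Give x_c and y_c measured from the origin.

x_c = 95.00 in, y_c = 135.14 in

web: A = 20 × 170 = 3400.00, centroid at (95.00, 85.00).
flange: A = 190 × 20 = 3800.00, centroid at (95.00, 180.00).
ΣA = 7200.00 in², ΣAx_c = 684000.00 in³, ΣAy_c = 973000.00 in³.
x_c = 684000.00/7200.00 = 95.00 in; y_c = 973000.00/7200.00 = 135.14 in.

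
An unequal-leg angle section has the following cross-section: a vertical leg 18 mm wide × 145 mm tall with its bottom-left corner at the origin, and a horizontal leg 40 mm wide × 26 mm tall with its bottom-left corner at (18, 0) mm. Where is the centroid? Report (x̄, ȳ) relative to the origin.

x̄ = 17.26 mm, ȳ = 55.55 mm

vertical leg: A = 18 × 145 = 2610.00, centroid at (9.00, 72.50).
horizontal leg: A = 40 × 26 = 1040.00, centroid at (38.00, 13.00).
ΣA = 3650.00 mm², ΣAx̄ = 63010.00 mm³, ΣAȳ = 202745.00 mm³.
x̄ = 63010.00/3650.00 = 17.26 mm; ȳ = 202745.00/3650.00 = 55.55 mm.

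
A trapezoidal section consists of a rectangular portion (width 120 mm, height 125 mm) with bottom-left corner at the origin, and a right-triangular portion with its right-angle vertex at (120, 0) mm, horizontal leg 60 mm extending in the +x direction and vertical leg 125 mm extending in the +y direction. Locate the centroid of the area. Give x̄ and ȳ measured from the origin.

Part | A | x̄ᵢ | ȳᵢ | A·x̄ᵢ | A·ȳᵢ
rectangular portion | 15000.00 | 60.00 | 62.50 | 900000.00 | 937500.00
triangular portion | 3750.00 | 140.00 | 41.67 | 525000.00 | 156250.00
Σ | 18750.00 |  |  | 1425000.00 | 1093750.00
x̄ = 1425000.00 / 18750.00 = 76.00 mm
ȳ = 1093750.00 / 18750.00 = 58.33 mm

x̄ = 76.00 mm, ȳ = 58.33 mm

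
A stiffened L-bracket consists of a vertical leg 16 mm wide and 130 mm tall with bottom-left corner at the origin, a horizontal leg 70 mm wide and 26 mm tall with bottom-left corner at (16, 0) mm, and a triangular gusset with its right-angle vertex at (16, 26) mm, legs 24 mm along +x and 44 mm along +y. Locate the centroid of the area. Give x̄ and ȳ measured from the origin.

vertical leg: A = 16 × 130 = 2080.00, centroid at (8.00, 65.00).
horizontal leg: A = 70 × 26 = 1820.00, centroid at (51.00, 13.00).
gusset: A = ½·24·44 = 528.00, centroid at (24.00, 40.67).
ΣA = 4428.00 mm², ΣAx̄ = 122132.00 mm³, ΣAȳ = 180332.00 mm³.
x̄ = 122132.00/4428.00 = 27.58 mm; ȳ = 180332.00/4428.00 = 40.73 mm.

x̄ = 27.58 mm, ȳ = 40.73 mm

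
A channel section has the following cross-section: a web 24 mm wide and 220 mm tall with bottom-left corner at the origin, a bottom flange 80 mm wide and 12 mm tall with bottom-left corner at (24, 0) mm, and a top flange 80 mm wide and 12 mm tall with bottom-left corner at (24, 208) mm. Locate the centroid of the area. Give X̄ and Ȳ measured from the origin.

X̄ = 25.87 mm, Ȳ = 110.00 mm

web: A = 24 × 220 = 5280.00, centroid at (12.00, 110.00).
bottom flange: A = 80 × 12 = 960.00, centroid at (64.00, 6.00).
top flange: A = 80 × 12 = 960.00, centroid at (64.00, 214.00).
ΣA = 7200.00 mm²
ΣAX̄ = (5280.00)(12.00) + (960.00)(64.00) + (960.00)(64.00) = 186240.00 mm³
ΣAȲ = (5280.00)(110.00) + (960.00)(6.00) + (960.00)(214.00) = 792000.00 mm³
X̄ = 186240.00 / 7200.00 = 25.87 mm
Ȳ = 792000.00 / 7200.00 = 110.00 mm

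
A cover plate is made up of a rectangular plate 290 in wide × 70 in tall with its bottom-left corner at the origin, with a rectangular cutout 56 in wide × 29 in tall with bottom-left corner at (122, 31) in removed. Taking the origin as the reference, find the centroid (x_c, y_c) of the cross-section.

Part | A | x̄ᵢ | ȳᵢ | A·x̄ᵢ | A·ȳᵢ
plate | 20300.00 | 145.00 | 35.00 | 2943500.00 | 710500.00
hole | -1624.00 | 150.00 | 45.50 | -243600.00 | -73892.00
Σ | 18676.00 |  |  | 2699900.00 | 636608.00
x_c = 2699900.00 / 18676.00 = 144.57 in
y_c = 636608.00 / 18676.00 = 34.09 in

x_c = 144.57 in, y_c = 34.09 in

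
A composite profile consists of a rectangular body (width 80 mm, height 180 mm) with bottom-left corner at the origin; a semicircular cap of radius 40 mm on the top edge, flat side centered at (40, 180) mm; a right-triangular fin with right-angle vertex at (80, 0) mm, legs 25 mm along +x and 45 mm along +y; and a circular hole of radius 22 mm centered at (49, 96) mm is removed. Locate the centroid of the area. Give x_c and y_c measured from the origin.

x_c = 40.85 mm, y_c = 103.64 mm

rectangular body: A = 80 × 180 = 14400.00, centroid at (40.00, 90.00).
semicircular top: A = ½π·40² = 2513.27, centroid at (40.00, 196.98).
triangular fin: A = ½·25·45 = 562.50, centroid at (88.33, 15.00).
hole: A = −π·22² = -1520.53, centroid at (49.00, 96.00).
ΣA = 15955.24 mm²
ΣAx_c = (14400.00)(40.00) + (2513.27)(40.00) + (562.50)(88.33) + (-1520.53)(49.00) = 651712.45 mm³
ΣAy_c = (14400.00)(90.00) + (2513.27)(196.98) + (562.50)(15.00) + (-1520.53)(96.00) = 1653522.55 mm³
x_c = 651712.45 / 15955.24 = 40.85 mm
y_c = 1653522.55 / 15955.24 = 103.64 mm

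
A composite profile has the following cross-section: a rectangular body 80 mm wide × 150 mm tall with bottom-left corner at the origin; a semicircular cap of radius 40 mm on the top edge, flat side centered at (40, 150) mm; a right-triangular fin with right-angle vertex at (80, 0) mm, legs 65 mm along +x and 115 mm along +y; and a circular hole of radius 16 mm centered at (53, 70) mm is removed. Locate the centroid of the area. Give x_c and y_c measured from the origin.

rectangular body: A = 80 × 150 = 12000.00, centroid at (40.00, 75.00).
semicircular top: A = ½π·40² = 2513.27, centroid at (40.00, 166.98).
triangular fin: A = ½·65·115 = 3737.50, centroid at (101.67, 38.33).
hole: A = −π·16² = -804.25, centroid at (53.00, 70.00).
ΣA = 17446.53 mm²
ΣAx_c = (12000.00)(40.00) + (2513.27)(40.00) + (3737.50)(101.67) + (-804.25)(53.00) = 917885.00 mm³
ΣAy_c = (12000.00)(75.00) + (2513.27)(166.98) + (3737.50)(38.33) + (-804.25)(70.00) = 1406631.28 mm³
x_c = 917885.00 / 17446.53 = 52.61 mm
y_c = 1406631.28 / 17446.53 = 80.63 mm

x_c = 52.61 mm, y_c = 80.63 mm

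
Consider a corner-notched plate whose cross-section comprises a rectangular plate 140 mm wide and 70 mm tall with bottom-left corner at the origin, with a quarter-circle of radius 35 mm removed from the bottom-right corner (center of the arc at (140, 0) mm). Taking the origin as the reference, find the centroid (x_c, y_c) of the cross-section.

plate: A = 140 × 70 = 9800.00, centroid at (70.00, 35.00).
removed quarter-circle: A = −¼π·35² = -962.11, centroid at (125.15, 14.85).
ΣA = 8837.89 mm²
ΣAx_c = (9800.00)(70.00) + (-962.11)(125.15) = 565595.88 mm³
ΣAy_c = (9800.00)(35.00) + (-962.11)(14.85) = 328708.33 mm³
x_c = 565595.88 / 8837.89 = 64.00 mm
y_c = 328708.33 / 8837.89 = 37.19 mm

x_c = 64.00 mm, y_c = 37.19 mm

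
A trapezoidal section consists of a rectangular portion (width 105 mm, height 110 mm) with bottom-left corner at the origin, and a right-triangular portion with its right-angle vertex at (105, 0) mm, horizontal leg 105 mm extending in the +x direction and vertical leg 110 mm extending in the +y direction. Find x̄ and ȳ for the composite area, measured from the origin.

rectangular portion: A = 105 × 110 = 11550.00, centroid at (52.50, 55.00).
triangular portion: A = ½·105·110 = 5775.00, centroid at (140.00, 36.67).
ΣA = 17325.00 mm², ΣAx̄ = 1414875.00 mm³, ΣAȳ = 847000.00 mm³.
x̄ = 1414875.00/17325.00 = 81.67 mm; ȳ = 847000.00/17325.00 = 48.89 mm.

x̄ = 81.67 mm, ȳ = 48.89 mm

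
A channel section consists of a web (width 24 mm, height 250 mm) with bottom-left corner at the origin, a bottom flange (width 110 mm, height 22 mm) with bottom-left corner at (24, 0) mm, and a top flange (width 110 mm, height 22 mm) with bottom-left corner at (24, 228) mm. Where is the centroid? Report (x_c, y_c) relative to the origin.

x_c = 41.92 mm, y_c = 125.00 mm

web: A = 24 × 250 = 6000.00, centroid at (12.00, 125.00).
bottom flange: A = 110 × 22 = 2420.00, centroid at (79.00, 11.00).
top flange: A = 110 × 22 = 2420.00, centroid at (79.00, 239.00).
ΣA = 10840.00 mm²
ΣAx_c = (6000.00)(12.00) + (2420.00)(79.00) + (2420.00)(79.00) = 454360.00 mm³
ΣAy_c = (6000.00)(125.00) + (2420.00)(11.00) + (2420.00)(239.00) = 1355000.00 mm³
x_c = 454360.00 / 10840.00 = 41.92 mm
y_c = 1355000.00 / 10840.00 = 125.00 mm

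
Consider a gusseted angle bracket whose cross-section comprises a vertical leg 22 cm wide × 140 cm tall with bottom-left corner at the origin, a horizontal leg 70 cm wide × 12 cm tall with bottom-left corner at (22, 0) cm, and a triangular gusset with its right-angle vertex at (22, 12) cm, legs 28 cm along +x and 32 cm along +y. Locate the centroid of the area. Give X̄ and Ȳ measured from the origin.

X̄ = 21.93 cm, Ȳ = 52.84 cm

vertical leg: A = 22 × 140 = 3080.00, centroid at (11.00, 70.00).
horizontal leg: A = 70 × 12 = 840.00, centroid at (57.00, 6.00).
gusset: A = ½·28·32 = 448.00, centroid at (31.33, 22.67).
ΣA = 4368.00 cm²
ΣAX̄ = (3080.00)(11.00) + (840.00)(57.00) + (448.00)(31.33) = 95797.33 cm³
ΣAȲ = (3080.00)(70.00) + (840.00)(6.00) + (448.00)(22.67) = 230794.67 cm³
X̄ = 95797.33 / 4368.00 = 21.93 cm
Ȳ = 230794.67 / 4368.00 = 52.84 cm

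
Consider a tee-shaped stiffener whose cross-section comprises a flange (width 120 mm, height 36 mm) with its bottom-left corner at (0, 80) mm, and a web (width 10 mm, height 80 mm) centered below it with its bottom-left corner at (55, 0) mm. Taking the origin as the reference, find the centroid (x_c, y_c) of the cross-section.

Part | A | x̄ᵢ | ȳᵢ | A·x̄ᵢ | A·ȳᵢ
web | 800.00 | 60.00 | 40.00 | 48000.00 | 32000.00
flange | 4320.00 | 60.00 | 98.00 | 259200.00 | 423360.00
Σ | 5120.00 |  |  | 307200.00 | 455360.00
x_c = 307200.00 / 5120.00 = 60.00 mm
y_c = 455360.00 / 5120.00 = 88.94 mm

x_c = 60.00 mm, y_c = 88.94 mm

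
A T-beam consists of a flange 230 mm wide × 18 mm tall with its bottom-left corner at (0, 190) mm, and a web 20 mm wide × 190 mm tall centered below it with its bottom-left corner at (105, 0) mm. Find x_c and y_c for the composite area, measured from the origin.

x_c = 115.00 mm, y_c = 149.23 mm

web: A = 20 × 190 = 3800.00, centroid at (115.00, 95.00).
flange: A = 230 × 18 = 4140.00, centroid at (115.00, 199.00).
ΣA = 7940.00 mm², ΣAx_c = 913100.00 mm³, ΣAy_c = 1184860.00 mm³.
x_c = 913100.00/7940.00 = 115.00 mm; y_c = 1184860.00/7940.00 = 149.23 mm.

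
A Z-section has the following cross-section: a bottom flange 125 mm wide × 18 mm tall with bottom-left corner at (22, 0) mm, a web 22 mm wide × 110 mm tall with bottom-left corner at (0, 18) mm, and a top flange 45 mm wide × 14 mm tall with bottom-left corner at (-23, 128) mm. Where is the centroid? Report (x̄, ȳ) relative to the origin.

bottom flange: A = 125 × 18 = 2250.00, centroid at (84.50, 9.00).
web: A = 22 × 110 = 2420.00, centroid at (11.00, 73.00).
top flange: A = 45 × 14 = 630.00, centroid at (-0.50, 135.00).
ΣA = 5300.00 mm², ΣAx̄ = 216430.00 mm³, ΣAȳ = 281960.00 mm³.
x̄ = 216430.00/5300.00 = 40.84 mm; ȳ = 281960.00/5300.00 = 53.20 mm.

x̄ = 40.84 mm, ȳ = 53.20 mm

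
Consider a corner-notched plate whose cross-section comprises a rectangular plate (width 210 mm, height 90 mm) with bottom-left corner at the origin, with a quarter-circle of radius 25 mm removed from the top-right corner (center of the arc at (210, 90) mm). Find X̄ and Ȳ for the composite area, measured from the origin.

X̄ = 102.48 mm, Ȳ = 44.08 mm

plate: A = 210 × 90 = 18900.00, centroid at (105.00, 45.00).
removed quarter-circle: A = −¼π·25² = -490.87, centroid at (199.39, 79.39).
ΣA = 18409.13 mm²
ΣAX̄ = (18900.00)(105.00) + (-490.87)(199.39) = 1886624.82 mm³
ΣAȲ = (18900.00)(45.00) + (-490.87)(79.39) = 811529.69 mm³
X̄ = 1886624.82 / 18409.13 = 102.48 mm
Ȳ = 811529.69 / 18409.13 = 44.08 mm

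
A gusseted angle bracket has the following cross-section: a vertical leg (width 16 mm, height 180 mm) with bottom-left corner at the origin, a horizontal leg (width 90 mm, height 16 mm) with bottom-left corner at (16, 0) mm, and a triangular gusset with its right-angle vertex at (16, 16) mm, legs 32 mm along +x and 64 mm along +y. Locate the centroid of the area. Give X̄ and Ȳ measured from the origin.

X̄ = 25.86 mm, Ȳ = 57.81 mm

vertical leg: A = 16 × 180 = 2880.00, centroid at (8.00, 90.00).
horizontal leg: A = 90 × 16 = 1440.00, centroid at (61.00, 8.00).
gusset: A = ½·32·64 = 1024.00, centroid at (26.67, 37.33).
ΣA = 5344.00 mm²
ΣAX̄ = (2880.00)(8.00) + (1440.00)(61.00) + (1024.00)(26.67) = 138186.67 mm³
ΣAȲ = (2880.00)(90.00) + (1440.00)(8.00) + (1024.00)(37.33) = 308949.33 mm³
X̄ = 138186.67 / 5344.00 = 25.86 mm
Ȳ = 308949.33 / 5344.00 = 57.81 mm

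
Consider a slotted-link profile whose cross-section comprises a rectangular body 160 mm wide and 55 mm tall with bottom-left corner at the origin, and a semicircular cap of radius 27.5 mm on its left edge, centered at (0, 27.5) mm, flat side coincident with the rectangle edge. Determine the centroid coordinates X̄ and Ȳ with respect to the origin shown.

rectangular body: A = 160 × 55 = 8800.00, centroid at (80.00, 27.50).
semicircular end: A = ½π·27.5² = 1187.91, centroid at (-11.67, 27.50).
ΣA = 9987.91 mm², ΣAX̄ = 690135.42 mm³, ΣAȲ = 274667.65 mm³.
X̄ = 690135.42/9987.91 = 69.10 mm; Ȳ = 274667.65/9987.91 = 27.50 mm.

X̄ = 69.10 mm, Ȳ = 27.50 mm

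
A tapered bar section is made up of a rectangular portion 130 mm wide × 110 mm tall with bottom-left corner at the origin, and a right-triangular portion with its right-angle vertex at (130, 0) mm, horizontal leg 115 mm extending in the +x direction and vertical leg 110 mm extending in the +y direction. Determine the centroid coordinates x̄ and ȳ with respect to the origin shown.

rectangular portion: A = 130 × 110 = 14300.00, centroid at (65.00, 55.00).
triangular portion: A = ½·115·110 = 6325.00, centroid at (168.33, 36.67).
ΣA = 20625.00 mm², ΣAx̄ = 1994208.33 mm³, ΣAȳ = 1018416.67 mm³.
x̄ = 1994208.33/20625.00 = 96.69 mm; ȳ = 1018416.67/20625.00 = 49.38 mm.

x̄ = 96.69 mm, ȳ = 49.38 mm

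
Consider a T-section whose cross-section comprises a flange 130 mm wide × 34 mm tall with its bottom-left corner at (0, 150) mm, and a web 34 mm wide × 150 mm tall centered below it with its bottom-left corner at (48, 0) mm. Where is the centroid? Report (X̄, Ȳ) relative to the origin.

X̄ = 65.00 mm, Ȳ = 117.71 mm

web: A = 34 × 150 = 5100.00, centroid at (65.00, 75.00).
flange: A = 130 × 34 = 4420.00, centroid at (65.00, 167.00).
ΣA = 9520.00 mm²
ΣAX̄ = (5100.00)(65.00) + (4420.00)(65.00) = 618800.00 mm³
ΣAȲ = (5100.00)(75.00) + (4420.00)(167.00) = 1120640.00 mm³
X̄ = 618800.00 / 9520.00 = 65.00 mm
Ȳ = 1120640.00 / 9520.00 = 117.71 mm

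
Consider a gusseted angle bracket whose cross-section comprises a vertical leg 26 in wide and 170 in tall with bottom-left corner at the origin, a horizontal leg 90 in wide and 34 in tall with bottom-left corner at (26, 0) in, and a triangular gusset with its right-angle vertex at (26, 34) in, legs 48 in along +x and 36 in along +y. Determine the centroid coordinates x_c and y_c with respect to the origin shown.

vertical leg: A = 26 × 170 = 4420.00, centroid at (13.00, 85.00).
horizontal leg: A = 90 × 34 = 3060.00, centroid at (71.00, 17.00).
gusset: A = ½·48·36 = 864.00, centroid at (42.00, 46.00).
ΣA = 8344.00 in², ΣAx_c = 311008.00 in³, ΣAy_c = 467464.00 in³.
x_c = 311008.00/8344.00 = 37.27 in; y_c = 467464.00/8344.00 = 56.02 in.

x_c = 37.27 in, y_c = 56.02 in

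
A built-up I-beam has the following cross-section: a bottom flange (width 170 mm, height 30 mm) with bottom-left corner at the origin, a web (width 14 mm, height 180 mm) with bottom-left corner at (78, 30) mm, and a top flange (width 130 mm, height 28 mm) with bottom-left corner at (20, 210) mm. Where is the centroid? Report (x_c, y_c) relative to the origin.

bottom flange: A = 170 × 30 = 5100.00, centroid at (85.00, 15.00).
web: A = 14 × 180 = 2520.00, centroid at (85.00, 120.00).
top flange: A = 130 × 28 = 3640.00, centroid at (85.00, 224.00).
ΣA = 11260.00 mm²
ΣAx_c = (5100.00)(85.00) + (2520.00)(85.00) + (3640.00)(85.00) = 957100.00 mm³
ΣAy_c = (5100.00)(15.00) + (2520.00)(120.00) + (3640.00)(224.00) = 1194260.00 mm³
x_c = 957100.00 / 11260.00 = 85.00 mm
y_c = 1194260.00 / 11260.00 = 106.06 mm

x_c = 85.00 mm, y_c = 106.06 mm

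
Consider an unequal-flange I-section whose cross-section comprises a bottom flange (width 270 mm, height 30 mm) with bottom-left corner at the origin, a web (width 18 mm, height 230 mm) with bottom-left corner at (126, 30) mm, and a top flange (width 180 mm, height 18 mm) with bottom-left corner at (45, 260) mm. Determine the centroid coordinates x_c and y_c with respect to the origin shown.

bottom flange: A = 270 × 30 = 8100.00, centroid at (135.00, 15.00).
web: A = 18 × 230 = 4140.00, centroid at (135.00, 145.00).
top flange: A = 180 × 18 = 3240.00, centroid at (135.00, 269.00).
ΣA = 15480.00 mm², ΣAx_c = 2089800.00 mm³, ΣAy_c = 1593360.00 mm³.
x_c = 2089800.00/15480.00 = 135.00 mm; y_c = 1593360.00/15480.00 = 102.93 mm.

x_c = 135.00 mm, y_c = 102.93 mm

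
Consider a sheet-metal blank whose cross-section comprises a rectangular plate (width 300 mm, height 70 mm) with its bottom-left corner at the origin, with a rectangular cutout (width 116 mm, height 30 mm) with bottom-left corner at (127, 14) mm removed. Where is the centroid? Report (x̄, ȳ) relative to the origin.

x̄ = 143.05 mm, ȳ = 36.19 mm

plate: A = 300 × 70 = 21000.00, centroid at (150.00, 35.00).
hole: A = −(116 × 30) = -3480.00, centroid at (185.00, 29.00).
ΣA = 17520.00 mm², ΣAx̄ = 2506200.00 mm³, ΣAȳ = 634080.00 mm³.
x̄ = 2506200.00/17520.00 = 143.05 mm; ȳ = 634080.00/17520.00 = 36.19 mm.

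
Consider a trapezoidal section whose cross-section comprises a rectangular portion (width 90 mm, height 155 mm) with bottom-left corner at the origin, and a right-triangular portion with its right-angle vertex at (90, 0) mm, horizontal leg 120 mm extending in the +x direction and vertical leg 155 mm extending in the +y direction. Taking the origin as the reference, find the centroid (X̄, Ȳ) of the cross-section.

X̄ = 79.00 mm, Ȳ = 67.17 mm

Part | A | x̄ᵢ | ȳᵢ | A·x̄ᵢ | A·ȳᵢ
rectangular portion | 13950.00 | 45.00 | 77.50 | 627750.00 | 1081125.00
triangular portion | 9300.00 | 130.00 | 51.67 | 1209000.00 | 480500.00
Σ | 23250.00 |  |  | 1836750.00 | 1561625.00
X̄ = 1836750.00 / 23250.00 = 79.00 mm
Ȳ = 1561625.00 / 23250.00 = 67.17 mm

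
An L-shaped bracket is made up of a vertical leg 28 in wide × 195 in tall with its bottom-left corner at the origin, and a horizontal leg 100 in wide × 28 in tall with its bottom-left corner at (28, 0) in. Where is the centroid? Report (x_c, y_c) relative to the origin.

vertical leg: A = 28 × 195 = 5460.00, centroid at (14.00, 97.50).
horizontal leg: A = 100 × 28 = 2800.00, centroid at (78.00, 14.00).
ΣA = 8260.00 in²
ΣAx_c = (5460.00)(14.00) + (2800.00)(78.00) = 294840.00 in³
ΣAy_c = (5460.00)(97.50) + (2800.00)(14.00) = 571550.00 in³
x_c = 294840.00 / 8260.00 = 35.69 in
y_c = 571550.00 / 8260.00 = 69.19 in

x_c = 35.69 in, y_c = 69.19 in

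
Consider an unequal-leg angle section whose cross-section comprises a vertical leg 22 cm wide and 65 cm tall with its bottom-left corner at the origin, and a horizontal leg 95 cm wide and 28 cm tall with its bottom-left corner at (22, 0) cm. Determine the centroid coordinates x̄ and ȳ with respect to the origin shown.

x̄ = 49.05 cm, ȳ = 20.47 cm

Part | A | x̄ᵢ | ȳᵢ | A·x̄ᵢ | A·ȳᵢ
vertical leg | 1430.00 | 11.00 | 32.50 | 15730.00 | 46475.00
horizontal leg | 2660.00 | 69.50 | 14.00 | 184870.00 | 37240.00
Σ | 4090.00 |  |  | 200600.00 | 83715.00
x̄ = 200600.00 / 4090.00 = 49.05 cm
ȳ = 83715.00 / 4090.00 = 20.47 cm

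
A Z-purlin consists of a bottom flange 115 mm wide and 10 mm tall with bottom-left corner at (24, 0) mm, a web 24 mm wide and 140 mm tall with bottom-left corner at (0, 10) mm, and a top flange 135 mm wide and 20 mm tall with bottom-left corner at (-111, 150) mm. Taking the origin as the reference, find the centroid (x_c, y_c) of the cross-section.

x_c = 2.30 mm, y_c = 98.00 mm

bottom flange: A = 115 × 10 = 1150.00, centroid at (81.50, 5.00).
web: A = 24 × 140 = 3360.00, centroid at (12.00, 80.00).
top flange: A = 135 × 20 = 2700.00, centroid at (-43.50, 160.00).
ΣA = 7210.00 mm², ΣAx_c = 16595.00 mm³, ΣAy_c = 706550.00 mm³.
x_c = 16595.00/7210.00 = 2.30 mm; y_c = 706550.00/7210.00 = 98.00 mm.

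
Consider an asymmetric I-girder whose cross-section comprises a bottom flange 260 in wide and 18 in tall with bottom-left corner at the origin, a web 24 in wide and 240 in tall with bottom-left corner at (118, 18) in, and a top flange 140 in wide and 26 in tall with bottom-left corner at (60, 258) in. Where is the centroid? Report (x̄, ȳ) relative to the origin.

x̄ = 130.00 in, ȳ = 129.51 in

Part | A | x̄ᵢ | ȳᵢ | A·x̄ᵢ | A·ȳᵢ
bottom flange | 4680.00 | 130.00 | 9.00 | 608400.00 | 42120.00
web | 5760.00 | 130.00 | 138.00 | 748800.00 | 794880.00
top flange | 3640.00 | 130.00 | 271.00 | 473200.00 | 986440.00
Σ | 14080.00 |  |  | 1830400.00 | 1823440.00
x̄ = 1830400.00 / 14080.00 = 130.00 in
ȳ = 1823440.00 / 14080.00 = 129.51 in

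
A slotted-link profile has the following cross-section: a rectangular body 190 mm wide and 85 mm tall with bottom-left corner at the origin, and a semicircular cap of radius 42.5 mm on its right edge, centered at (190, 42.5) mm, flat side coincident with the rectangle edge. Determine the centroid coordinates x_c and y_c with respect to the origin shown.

x_c = 111.89 mm, y_c = 42.50 mm

rectangular body: A = 190 × 85 = 16150.00, centroid at (95.00, 42.50).
semicircular end: A = ½π·42.5² = 2837.25, centroid at (208.04, 42.50).
ΣA = 18987.25 mm²
ΣAx_c = (16150.00)(95.00) + (2837.25)(208.04) = 2124504.75 mm³
ΣAy_c = (16150.00)(42.50) + (2837.25)(42.50) = 806958.16 mm³
x_c = 2124504.75 / 18987.25 = 111.89 mm
y_c = 806958.16 / 18987.25 = 42.50 mm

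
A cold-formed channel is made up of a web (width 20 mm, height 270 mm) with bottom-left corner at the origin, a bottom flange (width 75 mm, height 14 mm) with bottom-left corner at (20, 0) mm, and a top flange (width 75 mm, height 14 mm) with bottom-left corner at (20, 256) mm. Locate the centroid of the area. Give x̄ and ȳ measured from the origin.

x̄ = 23.30 mm, ȳ = 135.00 mm

web: A = 20 × 270 = 5400.00, centroid at (10.00, 135.00).
bottom flange: A = 75 × 14 = 1050.00, centroid at (57.50, 7.00).
top flange: A = 75 × 14 = 1050.00, centroid at (57.50, 263.00).
ΣA = 7500.00 mm², ΣAx̄ = 174750.00 mm³, ΣAȳ = 1012500.00 mm³.
x̄ = 174750.00/7500.00 = 23.30 mm; ȳ = 1012500.00/7500.00 = 135.00 mm.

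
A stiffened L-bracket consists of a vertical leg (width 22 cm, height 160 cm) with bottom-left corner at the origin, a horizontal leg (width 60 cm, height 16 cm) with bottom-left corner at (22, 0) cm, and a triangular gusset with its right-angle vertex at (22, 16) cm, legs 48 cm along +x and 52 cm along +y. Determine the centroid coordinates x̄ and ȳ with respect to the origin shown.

x̄ = 23.75 cm, ȳ = 57.77 cm

vertical leg: A = 22 × 160 = 3520.00, centroid at (11.00, 80.00).
horizontal leg: A = 60 × 16 = 960.00, centroid at (52.00, 8.00).
gusset: A = ½·48·52 = 1248.00, centroid at (38.00, 33.33).
ΣA = 5728.00 cm²
ΣAx̄ = (3520.00)(11.00) + (960.00)(52.00) + (1248.00)(38.00) = 136064.00 cm³
ΣAȳ = (3520.00)(80.00) + (960.00)(8.00) + (1248.00)(33.33) = 330880.00 cm³
x̄ = 136064.00 / 5728.00 = 23.75 cm
ȳ = 330880.00 / 5728.00 = 57.77 cm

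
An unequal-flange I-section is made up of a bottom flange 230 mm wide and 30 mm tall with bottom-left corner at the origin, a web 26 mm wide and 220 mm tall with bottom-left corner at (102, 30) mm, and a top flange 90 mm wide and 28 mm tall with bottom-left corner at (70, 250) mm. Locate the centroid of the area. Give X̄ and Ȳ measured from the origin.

Part | A | x̄ᵢ | ȳᵢ | A·x̄ᵢ | A·ȳᵢ
bottom flange | 6900.00 | 115.00 | 15.00 | 793500.00 | 103500.00
web | 5720.00 | 115.00 | 140.00 | 657800.00 | 800800.00
top flange | 2520.00 | 115.00 | 264.00 | 289800.00 | 665280.00
Σ | 15140.00 |  |  | 1741100.00 | 1569580.00
X̄ = 1741100.00 / 15140.00 = 115.00 mm
Ȳ = 1569580.00 / 15140.00 = 103.67 mm

X̄ = 115.00 mm, Ȳ = 103.67 mm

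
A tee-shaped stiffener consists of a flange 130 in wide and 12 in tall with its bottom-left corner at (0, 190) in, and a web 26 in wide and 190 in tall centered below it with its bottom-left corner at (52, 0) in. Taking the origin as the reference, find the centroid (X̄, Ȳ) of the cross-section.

X̄ = 65.00 in, Ȳ = 119.24 in

Part | A | x̄ᵢ | ȳᵢ | A·x̄ᵢ | A·ȳᵢ
web | 4940.00 | 65.00 | 95.00 | 321100.00 | 469300.00
flange | 1560.00 | 65.00 | 196.00 | 101400.00 | 305760.00
Σ | 6500.00 |  |  | 422500.00 | 775060.00
X̄ = 422500.00 / 6500.00 = 65.00 in
Ȳ = 775060.00 / 6500.00 = 119.24 in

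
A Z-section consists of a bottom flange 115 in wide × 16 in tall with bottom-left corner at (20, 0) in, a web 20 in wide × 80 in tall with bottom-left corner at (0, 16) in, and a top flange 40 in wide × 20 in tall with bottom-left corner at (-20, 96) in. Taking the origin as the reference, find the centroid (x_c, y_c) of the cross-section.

bottom flange: A = 115 × 16 = 1840.00, centroid at (77.50, 8.00).
web: A = 20 × 80 = 1600.00, centroid at (10.00, 56.00).
top flange: A = 40 × 20 = 800.00, centroid at (0.00, 106.00).
ΣA = 4240.00 in², ΣAx_c = 158600.00 in³, ΣAy_c = 189120.00 in³.
x_c = 158600.00/4240.00 = 37.41 in; y_c = 189120.00/4240.00 = 44.60 in.

x_c = 37.41 in, y_c = 44.60 in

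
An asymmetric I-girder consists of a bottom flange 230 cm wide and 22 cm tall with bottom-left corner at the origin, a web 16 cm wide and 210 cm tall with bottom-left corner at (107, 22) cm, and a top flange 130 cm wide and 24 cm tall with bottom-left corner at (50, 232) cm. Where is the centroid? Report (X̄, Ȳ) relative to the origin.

X̄ = 115.00 cm, Ȳ = 107.77 cm

bottom flange: A = 230 × 22 = 5060.00, centroid at (115.00, 11.00).
web: A = 16 × 210 = 3360.00, centroid at (115.00, 127.00).
top flange: A = 130 × 24 = 3120.00, centroid at (115.00, 244.00).
ΣA = 11540.00 cm², ΣAX̄ = 1327100.00 cm³, ΣAȲ = 1243660.00 cm³.
X̄ = 1327100.00/11540.00 = 115.00 cm; Ȳ = 1243660.00/11540.00 = 107.77 cm.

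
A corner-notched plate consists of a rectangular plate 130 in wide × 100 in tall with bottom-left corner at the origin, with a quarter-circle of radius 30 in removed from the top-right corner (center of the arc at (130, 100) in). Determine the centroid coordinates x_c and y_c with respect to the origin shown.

plate: A = 130 × 100 = 13000.00, centroid at (65.00, 50.00).
removed quarter-circle: A = −¼π·30² = -706.86, centroid at (117.27, 87.27).
ΣA = 12293.14 in², ΣAx_c = 762108.41 in³, ΣAy_c = 588314.17 in³.
x_c = 762108.41/12293.14 = 61.99 in; y_c = 588314.17/12293.14 = 47.86 in.

x_c = 61.99 in, y_c = 47.86 in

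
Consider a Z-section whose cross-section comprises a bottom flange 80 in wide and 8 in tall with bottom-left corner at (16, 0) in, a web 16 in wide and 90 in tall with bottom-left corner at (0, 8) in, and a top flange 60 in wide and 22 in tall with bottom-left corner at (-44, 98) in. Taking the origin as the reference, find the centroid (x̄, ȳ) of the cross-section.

x̄ = 8.49 in, ȳ = 65.52 in

bottom flange: A = 80 × 8 = 640.00, centroid at (56.00, 4.00).
web: A = 16 × 90 = 1440.00, centroid at (8.00, 53.00).
top flange: A = 60 × 22 = 1320.00, centroid at (-14.00, 109.00).
ΣA = 3400.00 in²
ΣAx̄ = (640.00)(56.00) + (1440.00)(8.00) + (1320.00)(-14.00) = 28880.00 in³
ΣAȳ = (640.00)(4.00) + (1440.00)(53.00) + (1320.00)(109.00) = 222760.00 in³
x̄ = 28880.00 / 3400.00 = 8.49 in
ȳ = 222760.00 / 3400.00 = 65.52 in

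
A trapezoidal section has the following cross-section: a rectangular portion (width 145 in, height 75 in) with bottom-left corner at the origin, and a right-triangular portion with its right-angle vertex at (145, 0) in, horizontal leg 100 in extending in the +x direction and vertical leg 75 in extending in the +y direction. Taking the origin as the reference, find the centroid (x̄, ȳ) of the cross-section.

Part | A | x̄ᵢ | ȳᵢ | A·x̄ᵢ | A·ȳᵢ
rectangular portion | 10875.00 | 72.50 | 37.50 | 788437.50 | 407812.50
triangular portion | 3750.00 | 178.33 | 25.00 | 668750.00 | 93750.00
Σ | 14625.00 |  |  | 1457187.50 | 501562.50
x̄ = 1457187.50 / 14625.00 = 99.64 in
ȳ = 501562.50 / 14625.00 = 34.29 in

x̄ = 99.64 in, ȳ = 34.29 in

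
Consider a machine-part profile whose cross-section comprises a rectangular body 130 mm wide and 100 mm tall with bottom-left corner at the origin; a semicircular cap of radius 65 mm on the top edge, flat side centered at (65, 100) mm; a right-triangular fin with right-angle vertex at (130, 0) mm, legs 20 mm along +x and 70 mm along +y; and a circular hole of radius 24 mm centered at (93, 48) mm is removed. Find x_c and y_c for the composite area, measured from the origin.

x_c = 64.97 mm, y_c = 76.98 mm

Part | A | x̄ᵢ | ȳᵢ | A·x̄ᵢ | A·ȳᵢ
rectangular body | 13000.00 | 65.00 | 50.00 | 845000.00 | 650000.00
semicircular top | 6636.61 | 65.00 | 127.59 | 431379.94 | 846744.78
triangular fin | 700.00 | 136.67 | 23.33 | 95666.67 | 16333.33
hole | -1809.56 | 93.00 | 48.00 | -168288.84 | -86858.75
Σ | 18527.06 |  |  | 1203757.77 | 1426219.36
x_c = 1203757.77 / 18527.06 = 64.97 mm
y_c = 1426219.36 / 18527.06 = 76.98 mm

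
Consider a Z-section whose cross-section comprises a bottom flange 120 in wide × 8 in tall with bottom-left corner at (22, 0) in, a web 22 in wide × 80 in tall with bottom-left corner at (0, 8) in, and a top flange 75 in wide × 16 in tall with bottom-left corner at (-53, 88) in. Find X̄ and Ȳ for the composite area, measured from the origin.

X̄ = 20.28 in, Ȳ = 51.92 in

bottom flange: A = 120 × 8 = 960.00, centroid at (82.00, 4.00).
web: A = 22 × 80 = 1760.00, centroid at (11.00, 48.00).
top flange: A = 75 × 16 = 1200.00, centroid at (-15.50, 96.00).
ΣA = 3920.00 in², ΣAX̄ = 79480.00 in³, ΣAȲ = 203520.00 in³.
X̄ = 79480.00/3920.00 = 20.28 in; Ȳ = 203520.00/3920.00 = 51.92 in.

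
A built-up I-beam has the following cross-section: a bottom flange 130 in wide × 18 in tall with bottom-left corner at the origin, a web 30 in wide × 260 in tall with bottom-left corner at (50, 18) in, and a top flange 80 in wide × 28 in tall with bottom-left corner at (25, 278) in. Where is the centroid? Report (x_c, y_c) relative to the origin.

bottom flange: A = 130 × 18 = 2340.00, centroid at (65.00, 9.00).
web: A = 30 × 260 = 7800.00, centroid at (65.00, 148.00).
top flange: A = 80 × 28 = 2240.00, centroid at (65.00, 292.00).
ΣA = 12380.00 in², ΣAx_c = 804700.00 in³, ΣAy_c = 1829540.00 in³.
x_c = 804700.00/12380.00 = 65.00 in; y_c = 1829540.00/12380.00 = 147.78 in.

x_c = 65.00 in, y_c = 147.78 in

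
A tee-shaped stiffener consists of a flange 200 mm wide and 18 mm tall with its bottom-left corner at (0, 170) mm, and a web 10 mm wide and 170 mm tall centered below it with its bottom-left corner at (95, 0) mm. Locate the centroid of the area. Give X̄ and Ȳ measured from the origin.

web: A = 10 × 170 = 1700.00, centroid at (100.00, 85.00).
flange: A = 200 × 18 = 3600.00, centroid at (100.00, 179.00).
ΣA = 5300.00 mm²
ΣAX̄ = (1700.00)(100.00) + (3600.00)(100.00) = 530000.00 mm³
ΣAȲ = (1700.00)(85.00) + (3600.00)(179.00) = 788900.00 mm³
X̄ = 530000.00 / 5300.00 = 100.00 mm
Ȳ = 788900.00 / 5300.00 = 148.85 mm

X̄ = 100.00 mm, Ȳ = 148.85 mm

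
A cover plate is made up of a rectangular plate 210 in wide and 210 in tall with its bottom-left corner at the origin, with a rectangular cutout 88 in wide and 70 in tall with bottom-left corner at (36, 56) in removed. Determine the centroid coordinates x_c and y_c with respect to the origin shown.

x_c = 109.06 in, y_c = 107.27 in

Part | A | x̄ᵢ | ȳᵢ | A·x̄ᵢ | A·ȳᵢ
plate | 44100.00 | 105.00 | 105.00 | 4630500.00 | 4630500.00
hole | -6160.00 | 80.00 | 91.00 | -492800.00 | -560560.00
Σ | 37940.00 |  |  | 4137700.00 | 4069940.00
x_c = 4137700.00 / 37940.00 = 109.06 in
y_c = 4069940.00 / 37940.00 = 107.27 in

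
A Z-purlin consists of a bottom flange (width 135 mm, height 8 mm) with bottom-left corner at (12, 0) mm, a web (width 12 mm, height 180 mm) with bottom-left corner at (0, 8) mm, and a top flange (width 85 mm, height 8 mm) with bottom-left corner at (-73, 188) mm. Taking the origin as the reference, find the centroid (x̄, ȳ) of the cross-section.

Part | A | x̄ᵢ | ȳᵢ | A·x̄ᵢ | A·ȳᵢ
bottom flange | 1080.00 | 79.50 | 4.00 | 85860.00 | 4320.00
web | 2160.00 | 6.00 | 98.00 | 12960.00 | 211680.00
top flange | 680.00 | -30.50 | 192.00 | -20740.00 | 130560.00
Σ | 3920.00 |  |  | 78080.00 | 346560.00
x̄ = 78080.00 / 3920.00 = 19.92 mm
ȳ = 346560.00 / 3920.00 = 88.41 mm

x̄ = 19.92 mm, ȳ = 88.41 mm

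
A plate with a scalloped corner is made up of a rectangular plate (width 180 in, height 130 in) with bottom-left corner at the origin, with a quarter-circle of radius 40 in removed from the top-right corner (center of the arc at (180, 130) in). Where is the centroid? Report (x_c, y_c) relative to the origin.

plate: A = 180 × 130 = 23400.00, centroid at (90.00, 65.00).
removed quarter-circle: A = −¼π·40² = -1256.64, centroid at (163.02, 113.02).
ΣA = 22143.36 in²
ΣAx_c = (23400.00)(90.00) + (-1256.64)(163.02) = 1901138.66 in³
ΣAy_c = (23400.00)(65.00) + (-1256.64)(113.02) = 1378970.52 in³
x_c = 1901138.66 / 22143.36 = 85.86 in
y_c = 1378970.52 / 22143.36 = 62.27 in

x_c = 85.86 in, y_c = 62.27 in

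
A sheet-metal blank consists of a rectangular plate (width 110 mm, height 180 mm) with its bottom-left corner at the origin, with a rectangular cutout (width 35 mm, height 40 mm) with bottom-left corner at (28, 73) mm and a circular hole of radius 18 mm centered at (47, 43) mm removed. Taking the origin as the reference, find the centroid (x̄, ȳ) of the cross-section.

x̄ = 56.23 mm, ȳ = 92.51 mm

plate: A = 110 × 180 = 19800.00, centroid at (55.00, 90.00).
hole 1: A = −(35 × 40) = -1400.00, centroid at (45.50, 93.00).
hole 2: A = −π·18² = -1017.88, centroid at (47.00, 43.00).
ΣA = 17382.12 mm², ΣAx̄ = 977459.83 mm³, ΣAȳ = 1608031.33 mm³.
x̄ = 977459.83/17382.12 = 56.23 mm; ȳ = 1608031.33/17382.12 = 92.51 mm.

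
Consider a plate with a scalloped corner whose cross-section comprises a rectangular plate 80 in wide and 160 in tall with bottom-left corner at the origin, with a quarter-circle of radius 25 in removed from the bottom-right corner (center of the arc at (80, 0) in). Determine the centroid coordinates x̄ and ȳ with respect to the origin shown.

plate: A = 80 × 160 = 12800.00, centroid at (40.00, 80.00).
removed quarter-circle: A = −¼π·25² = -490.87, centroid at (69.39, 10.61).
ΣA = 12309.13 in², ΣAx̄ = 477938.43 in³, ΣAȳ = 1018791.67 in³.
x̄ = 477938.43/12309.13 = 38.83 in; ȳ = 1018791.67/12309.13 = 82.77 in.

x̄ = 38.83 in, ȳ = 82.77 in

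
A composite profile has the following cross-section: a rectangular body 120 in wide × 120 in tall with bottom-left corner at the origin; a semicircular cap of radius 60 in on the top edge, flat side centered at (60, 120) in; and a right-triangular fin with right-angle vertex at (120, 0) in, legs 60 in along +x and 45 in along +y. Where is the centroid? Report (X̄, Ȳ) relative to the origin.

X̄ = 65.05 in, Ȳ = 79.74 in

rectangular body: A = 120 × 120 = 14400.00, centroid at (60.00, 60.00).
semicircular top: A = ½π·60² = 5654.87, centroid at (60.00, 145.46).
triangular fin: A = ½·60·45 = 1350.00, centroid at (140.00, 15.00).
ΣA = 21404.87 in²
ΣAX̄ = (14400.00)(60.00) + (5654.87)(60.00) + (1350.00)(140.00) = 1392292.01 in³
ΣAȲ = (14400.00)(60.00) + (5654.87)(145.46) + (1350.00)(15.00) = 1706834.01 in³
X̄ = 1392292.01 / 21404.87 = 65.05 in
Ȳ = 1706834.01 / 21404.87 = 79.74 in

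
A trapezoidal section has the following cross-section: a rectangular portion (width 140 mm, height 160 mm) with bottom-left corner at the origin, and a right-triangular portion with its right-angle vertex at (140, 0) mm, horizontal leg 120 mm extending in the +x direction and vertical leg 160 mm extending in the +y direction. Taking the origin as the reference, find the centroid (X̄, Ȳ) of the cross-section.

Part | A | x̄ᵢ | ȳᵢ | A·x̄ᵢ | A·ȳᵢ
rectangular portion | 22400.00 | 70.00 | 80.00 | 1568000.00 | 1792000.00
triangular portion | 9600.00 | 180.00 | 53.33 | 1728000.00 | 512000.00
Σ | 32000.00 |  |  | 3296000.00 | 2304000.00
X̄ = 3296000.00 / 32000.00 = 103.00 mm
Ȳ = 2304000.00 / 32000.00 = 72.00 mm

X̄ = 103.00 mm, Ȳ = 72.00 mm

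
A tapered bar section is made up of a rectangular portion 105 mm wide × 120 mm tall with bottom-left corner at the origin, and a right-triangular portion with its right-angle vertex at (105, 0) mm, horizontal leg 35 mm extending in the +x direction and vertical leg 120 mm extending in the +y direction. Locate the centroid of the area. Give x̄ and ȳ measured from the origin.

rectangular portion: A = 105 × 120 = 12600.00, centroid at (52.50, 60.00).
triangular portion: A = ½·35·120 = 2100.00, centroid at (116.67, 40.00).
ΣA = 14700.00 mm²
ΣAx̄ = (12600.00)(52.50) + (2100.00)(116.67) = 906500.00 mm³
ΣAȳ = (12600.00)(60.00) + (2100.00)(40.00) = 840000.00 mm³
x̄ = 906500.00 / 14700.00 = 61.67 mm
ȳ = 840000.00 / 14700.00 = 57.14 mm

x̄ = 61.67 mm, ȳ = 57.14 mm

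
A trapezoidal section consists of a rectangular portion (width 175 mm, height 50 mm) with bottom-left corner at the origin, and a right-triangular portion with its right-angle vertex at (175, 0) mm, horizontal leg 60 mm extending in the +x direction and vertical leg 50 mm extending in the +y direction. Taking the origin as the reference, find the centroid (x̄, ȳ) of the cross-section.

x̄ = 103.23 mm, ȳ = 23.78 mm

Part | A | x̄ᵢ | ȳᵢ | A·x̄ᵢ | A·ȳᵢ
rectangular portion | 8750.00 | 87.50 | 25.00 | 765625.00 | 218750.00
triangular portion | 1500.00 | 195.00 | 16.67 | 292500.00 | 25000.00
Σ | 10250.00 |  |  | 1058125.00 | 243750.00
x̄ = 1058125.00 / 10250.00 = 103.23 mm
ȳ = 243750.00 / 10250.00 = 23.78 mm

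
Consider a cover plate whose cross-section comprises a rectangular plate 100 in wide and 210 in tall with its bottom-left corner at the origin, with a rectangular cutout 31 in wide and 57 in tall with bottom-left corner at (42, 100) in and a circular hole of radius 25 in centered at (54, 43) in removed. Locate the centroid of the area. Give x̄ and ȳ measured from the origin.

Part | A | x̄ᵢ | ȳᵢ | A·x̄ᵢ | A·ȳᵢ
plate | 21000.00 | 50.00 | 105.00 | 1050000.00 | 2205000.00
hole 1 | -1767.00 | 57.50 | 128.50 | -101602.50 | -227059.50
hole 2 | -1963.50 | 54.00 | 43.00 | -106028.75 | -84430.30
Σ | 17269.50 |  |  | 842368.75 | 1893510.20
x̄ = 842368.75 / 17269.50 = 48.78 in
ȳ = 1893510.20 / 17269.50 = 109.64 in

x̄ = 48.78 in, ȳ = 109.64 in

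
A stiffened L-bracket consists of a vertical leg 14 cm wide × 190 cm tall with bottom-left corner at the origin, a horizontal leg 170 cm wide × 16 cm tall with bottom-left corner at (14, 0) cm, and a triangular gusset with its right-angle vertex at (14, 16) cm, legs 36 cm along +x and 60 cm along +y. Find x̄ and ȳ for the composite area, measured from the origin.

vertical leg: A = 14 × 190 = 2660.00, centroid at (7.00, 95.00).
horizontal leg: A = 170 × 16 = 2720.00, centroid at (99.00, 8.00).
gusset: A = ½·36·60 = 1080.00, centroid at (26.00, 36.00).
ΣA = 6460.00 cm²
ΣAx̄ = (2660.00)(7.00) + (2720.00)(99.00) + (1080.00)(26.00) = 315980.00 cm³
ΣAȳ = (2660.00)(95.00) + (2720.00)(8.00) + (1080.00)(36.00) = 313340.00 cm³
x̄ = 315980.00 / 6460.00 = 48.91 cm
ȳ = 313340.00 / 6460.00 = 48.50 cm

x̄ = 48.91 cm, ȳ = 48.50 cm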